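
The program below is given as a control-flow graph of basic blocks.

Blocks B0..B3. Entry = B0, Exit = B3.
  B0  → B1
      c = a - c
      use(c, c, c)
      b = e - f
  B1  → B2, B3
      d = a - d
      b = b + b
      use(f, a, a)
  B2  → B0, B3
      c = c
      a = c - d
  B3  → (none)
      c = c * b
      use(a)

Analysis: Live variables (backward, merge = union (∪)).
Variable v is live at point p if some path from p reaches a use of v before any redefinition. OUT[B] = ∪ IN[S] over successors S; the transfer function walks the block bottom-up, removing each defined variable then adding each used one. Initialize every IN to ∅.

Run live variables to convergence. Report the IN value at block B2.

Converged values:
  B0: | IN={a, c, d, e, f} | OUT={a, b, c, d, e, f}
  B1: | IN={a, b, c, d, e, f} | OUT={a, b, c, d, e, f}
  B2: | IN={b, c, d, e, f} | OUT={a, b, c, d, e, f}
  B3: | IN={a, b, c} | OUT={}

Merge at B2: OUT[B2] = IN[B0] ⊔ IN[B3] = {a, b, c, d, e, f}
Applying B2's transfer function to that OUT value gives IN[B2] (row B2 above).

Answer: {b, c, d, e, f}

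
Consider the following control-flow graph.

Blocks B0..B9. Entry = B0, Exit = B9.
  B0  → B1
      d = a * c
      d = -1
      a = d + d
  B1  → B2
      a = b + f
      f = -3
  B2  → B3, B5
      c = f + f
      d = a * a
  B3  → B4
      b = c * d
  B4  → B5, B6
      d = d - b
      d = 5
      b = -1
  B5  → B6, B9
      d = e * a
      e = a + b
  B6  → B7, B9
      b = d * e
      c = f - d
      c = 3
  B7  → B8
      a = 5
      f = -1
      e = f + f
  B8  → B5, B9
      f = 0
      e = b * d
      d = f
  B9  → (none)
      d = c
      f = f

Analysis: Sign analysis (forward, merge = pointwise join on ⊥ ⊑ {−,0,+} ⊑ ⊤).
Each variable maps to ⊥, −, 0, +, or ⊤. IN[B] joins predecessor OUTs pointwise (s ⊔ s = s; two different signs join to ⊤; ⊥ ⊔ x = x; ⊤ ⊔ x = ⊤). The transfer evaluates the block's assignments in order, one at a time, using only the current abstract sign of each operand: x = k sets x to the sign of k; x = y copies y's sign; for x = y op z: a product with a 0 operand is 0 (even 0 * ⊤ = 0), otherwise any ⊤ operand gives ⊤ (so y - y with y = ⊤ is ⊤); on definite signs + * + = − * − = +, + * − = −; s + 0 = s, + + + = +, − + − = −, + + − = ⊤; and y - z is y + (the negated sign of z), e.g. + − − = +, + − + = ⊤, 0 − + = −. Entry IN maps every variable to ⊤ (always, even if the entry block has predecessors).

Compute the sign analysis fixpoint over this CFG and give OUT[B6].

Converged values:
  B0:   IN=(all ⊤)   OUT={a:-, d:-; rest ⊤}
  B1:   IN={a:-, d:-; rest ⊤}   OUT={d:-, f:-; rest ⊤}
  B2:   IN={d:-, f:-; rest ⊤}   OUT={c:-, f:-; rest ⊤}
  B3:   IN={c:-, f:-; rest ⊤}   OUT={c:-, f:-; rest ⊤}
  B4:   IN={c:-, f:-; rest ⊤}   OUT={b:-, c:-, d:+, f:-; rest ⊤}
  B5:   IN=(all ⊤)   OUT=(all ⊤)
  B6:   IN=(all ⊤)   OUT={c:+; rest ⊤}
  B7:   IN={c:+; rest ⊤}   OUT={a:+, c:+, e:-, f:-; rest ⊤}
  B8:   IN={a:+, c:+, e:-, f:-; rest ⊤}   OUT={a:+, c:+, d:0, f:0; rest ⊤}
  B9:   IN=(all ⊤)   OUT=(all ⊤)

Merge at B6: IN[B6] = OUT[B4] ⊔ OUT[B5] = {a: ⊤, b: ⊤, c: ⊤, d: ⊤, e: ⊤, f: ⊤}
Applying B6's transfer function to that IN value gives OUT[B6] (row B6 above).

Answer: {a: ⊤, b: ⊤, c: +, d: ⊤, e: ⊤, f: ⊤}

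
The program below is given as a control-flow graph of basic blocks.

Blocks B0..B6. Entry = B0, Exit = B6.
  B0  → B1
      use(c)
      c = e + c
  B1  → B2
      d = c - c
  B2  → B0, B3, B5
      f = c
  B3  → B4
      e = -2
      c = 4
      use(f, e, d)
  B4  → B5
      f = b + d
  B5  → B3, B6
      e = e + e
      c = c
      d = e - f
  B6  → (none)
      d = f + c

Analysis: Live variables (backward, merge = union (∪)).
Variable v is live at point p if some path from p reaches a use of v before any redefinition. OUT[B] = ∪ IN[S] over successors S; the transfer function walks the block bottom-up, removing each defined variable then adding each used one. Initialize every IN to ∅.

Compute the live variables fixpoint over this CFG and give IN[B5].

Converged values:
  B0: | IN={b, c, e} | OUT={b, c, e}
  B1: | IN={b, c, e} | OUT={b, c, d, e}
  B2: | IN={b, c, d, e} | OUT={b, c, d, e, f}
  B3: | IN={b, d, f} | OUT={b, c, d, e}
  B4: | IN={b, c, d, e} | OUT={b, c, e, f}
  B5: | IN={b, c, e, f} | OUT={b, c, d, f}
  B6: | IN={c, f} | OUT={}

Merge at B5: OUT[B5] = IN[B3] ⊔ IN[B6] = {b, c, d, f}
Applying B5's transfer function to that OUT value gives IN[B5] (row B5 above).

Answer: {b, c, e, f}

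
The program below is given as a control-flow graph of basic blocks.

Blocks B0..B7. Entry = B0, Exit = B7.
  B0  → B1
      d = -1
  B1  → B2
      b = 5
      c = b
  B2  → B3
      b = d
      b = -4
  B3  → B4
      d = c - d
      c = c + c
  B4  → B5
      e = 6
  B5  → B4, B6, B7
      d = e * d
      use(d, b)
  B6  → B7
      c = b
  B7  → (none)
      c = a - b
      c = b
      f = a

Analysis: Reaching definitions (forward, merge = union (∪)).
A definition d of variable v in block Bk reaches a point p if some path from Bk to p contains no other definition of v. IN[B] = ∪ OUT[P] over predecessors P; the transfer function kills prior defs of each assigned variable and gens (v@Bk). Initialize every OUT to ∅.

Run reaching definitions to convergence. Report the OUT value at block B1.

Answer: {b@B1, c@B1, d@B0}

Derivation:
Converged values:
  B0:   IN={}   OUT={d@B0}
  B1:   IN={d@B0}   OUT={b@B1, c@B1, d@B0}
  B2:   IN={b@B1, c@B1, d@B0}   OUT={b@B2, c@B1, d@B0}
  B3:   IN={b@B2, c@B1, d@B0}   OUT={b@B2, c@B3, d@B3}
  B4:   IN={b@B2, c@B3, d@B3, d@B5, e@B4}   OUT={b@B2, c@B3, d@B3, d@B5, e@B4}
  B5:   IN={b@B2, c@B3, d@B3, d@B5, e@B4}   OUT={b@B2, c@B3, d@B5, e@B4}
  B6:   IN={b@B2, c@B3, d@B5, e@B4}   OUT={b@B2, c@B6, d@B5, e@B4}
  B7:   IN={b@B2, c@B3, c@B6, d@B5, e@B4}   OUT={b@B2, c@B7, d@B5, e@B4, f@B7}

Merge at B1: IN[B1] = OUT[B0] = {d@B0}
Applying B1's transfer function to that IN value gives OUT[B1] (row B1 above).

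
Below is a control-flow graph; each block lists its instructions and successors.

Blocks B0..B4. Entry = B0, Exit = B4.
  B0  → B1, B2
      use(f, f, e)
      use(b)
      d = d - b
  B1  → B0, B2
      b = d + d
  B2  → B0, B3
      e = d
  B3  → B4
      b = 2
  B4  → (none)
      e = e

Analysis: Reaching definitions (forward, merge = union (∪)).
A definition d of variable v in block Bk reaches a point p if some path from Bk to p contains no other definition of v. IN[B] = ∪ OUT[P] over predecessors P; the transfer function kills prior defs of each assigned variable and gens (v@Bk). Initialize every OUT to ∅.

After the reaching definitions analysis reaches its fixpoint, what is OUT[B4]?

Converged values:
  B0: | IN={b@B1, d@B0, e@B2} | OUT={b@B1, d@B0, e@B2}
  B1: | IN={b@B1, d@B0, e@B2} | OUT={b@B1, d@B0, e@B2}
  B2: | IN={b@B1, d@B0, e@B2} | OUT={b@B1, d@B0, e@B2}
  B3: | IN={b@B1, d@B0, e@B2} | OUT={b@B3, d@B0, e@B2}
  B4: | IN={b@B3, d@B0, e@B2} | OUT={b@B3, d@B0, e@B4}

Merge at B4: IN[B4] = OUT[B3] = {b@B3, d@B0, e@B2}
Applying B4's transfer function to that IN value gives OUT[B4] (row B4 above).

Answer: {b@B3, d@B0, e@B4}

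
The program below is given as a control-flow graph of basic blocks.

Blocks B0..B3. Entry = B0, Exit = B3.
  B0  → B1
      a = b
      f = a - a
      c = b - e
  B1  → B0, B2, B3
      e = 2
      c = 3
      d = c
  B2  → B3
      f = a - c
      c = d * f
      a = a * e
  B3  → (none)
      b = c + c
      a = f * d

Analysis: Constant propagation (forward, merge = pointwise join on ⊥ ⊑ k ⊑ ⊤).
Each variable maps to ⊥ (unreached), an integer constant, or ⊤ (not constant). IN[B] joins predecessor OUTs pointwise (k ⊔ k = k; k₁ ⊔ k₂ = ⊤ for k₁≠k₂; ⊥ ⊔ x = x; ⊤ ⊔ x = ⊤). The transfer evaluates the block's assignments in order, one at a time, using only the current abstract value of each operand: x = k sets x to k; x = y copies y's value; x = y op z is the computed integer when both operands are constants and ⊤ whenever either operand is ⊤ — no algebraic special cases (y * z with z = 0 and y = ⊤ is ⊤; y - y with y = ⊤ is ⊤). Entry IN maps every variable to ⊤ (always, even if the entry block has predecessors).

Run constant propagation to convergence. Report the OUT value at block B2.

Answer: {a: ⊤, b: ⊤, c: ⊤, d: 3, e: 2, f: ⊤}

Derivation:
Per-block solution:
  B0:   IN=(all ⊤)   OUT=(all ⊤)
  B1:   IN=(all ⊤)   OUT={c:3, d:3, e:2; rest ⊤}
  B2:   IN={c:3, d:3, e:2; rest ⊤}   OUT={d:3, e:2; rest ⊤}
  B3:   IN={d:3, e:2; rest ⊤}   OUT={d:3, e:2; rest ⊤}

Merge at B2: IN[B2] = OUT[B1] = {a: ⊤, b: ⊤, c: 3, d: 3, e: 2, f: ⊤}
Applying B2's transfer function to that IN value gives OUT[B2] (row B2 above).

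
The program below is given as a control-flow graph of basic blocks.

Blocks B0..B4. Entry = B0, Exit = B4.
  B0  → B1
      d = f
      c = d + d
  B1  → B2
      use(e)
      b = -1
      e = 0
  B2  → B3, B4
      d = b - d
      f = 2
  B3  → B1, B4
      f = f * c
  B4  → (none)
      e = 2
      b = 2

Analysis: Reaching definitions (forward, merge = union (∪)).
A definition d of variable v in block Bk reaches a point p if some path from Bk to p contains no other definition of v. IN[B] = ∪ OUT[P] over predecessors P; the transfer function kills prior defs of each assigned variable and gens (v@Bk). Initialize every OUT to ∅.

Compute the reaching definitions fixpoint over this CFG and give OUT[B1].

Per-block solution:
  B0:   IN={}   OUT={c@B0, d@B0}
  B1:   IN={b@B1, c@B0, d@B0, d@B2, e@B1, f@B3}   OUT={b@B1, c@B0, d@B0, d@B2, e@B1, f@B3}
  B2:   IN={b@B1, c@B0, d@B0, d@B2, e@B1, f@B3}   OUT={b@B1, c@B0, d@B2, e@B1, f@B2}
  B3:   IN={b@B1, c@B0, d@B2, e@B1, f@B2}   OUT={b@B1, c@B0, d@B2, e@B1, f@B3}
  B4:   IN={b@B1, c@B0, d@B2, e@B1, f@B2, f@B3}   OUT={b@B4, c@B0, d@B2, e@B4, f@B2, f@B3}

Merge at B1: IN[B1] = OUT[B0] ⊔ OUT[B3] = {b@B1, c@B0, d@B0, d@B2, e@B1, f@B3}
Applying B1's transfer function to that IN value gives OUT[B1] (row B1 above).

Answer: {b@B1, c@B0, d@B0, d@B2, e@B1, f@B3}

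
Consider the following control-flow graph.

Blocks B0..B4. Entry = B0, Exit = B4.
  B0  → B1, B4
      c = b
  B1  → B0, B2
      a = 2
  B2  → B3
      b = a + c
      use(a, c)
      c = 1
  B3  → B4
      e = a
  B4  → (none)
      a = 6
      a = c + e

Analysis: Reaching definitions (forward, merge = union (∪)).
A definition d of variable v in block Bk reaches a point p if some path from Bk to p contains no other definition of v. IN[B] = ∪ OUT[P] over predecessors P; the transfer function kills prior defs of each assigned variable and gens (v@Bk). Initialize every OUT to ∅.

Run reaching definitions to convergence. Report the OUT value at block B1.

Answer: {a@B1, c@B0}

Working:
Fixpoint table:
  B0: | IN={a@B1, c@B0} | OUT={a@B1, c@B0}
  B1: | IN={a@B1, c@B0} | OUT={a@B1, c@B0}
  B2: | IN={a@B1, c@B0} | OUT={a@B1, b@B2, c@B2}
  B3: | IN={a@B1, b@B2, c@B2} | OUT={a@B1, b@B2, c@B2, e@B3}
  B4: | IN={a@B1, b@B2, c@B0, c@B2, e@B3} | OUT={a@B4, b@B2, c@B0, c@B2, e@B3}

Merge at B1: IN[B1] = OUT[B0] = {a@B1, c@B0}
Applying B1's transfer function to that IN value gives OUT[B1] (row B1 above).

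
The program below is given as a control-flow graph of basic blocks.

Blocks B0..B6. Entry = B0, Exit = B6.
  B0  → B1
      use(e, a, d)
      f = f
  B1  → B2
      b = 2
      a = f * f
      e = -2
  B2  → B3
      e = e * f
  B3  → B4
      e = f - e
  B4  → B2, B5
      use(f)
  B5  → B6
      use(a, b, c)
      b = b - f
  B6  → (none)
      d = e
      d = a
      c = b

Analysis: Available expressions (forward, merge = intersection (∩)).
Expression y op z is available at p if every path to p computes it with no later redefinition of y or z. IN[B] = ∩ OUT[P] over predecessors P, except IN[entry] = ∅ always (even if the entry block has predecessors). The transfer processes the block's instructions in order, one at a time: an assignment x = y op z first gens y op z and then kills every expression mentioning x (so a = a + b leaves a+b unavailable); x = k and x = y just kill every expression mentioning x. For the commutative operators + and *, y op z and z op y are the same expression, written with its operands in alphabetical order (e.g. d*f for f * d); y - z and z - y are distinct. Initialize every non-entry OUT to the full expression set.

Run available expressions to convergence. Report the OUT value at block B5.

Answer: {f*f}

Derivation:
Fixpoint table:
  B0:   IN={}   OUT={}
  B1:   IN={}   OUT={f*f}
  B2:   IN={f*f}   OUT={f*f}
  B3:   IN={f*f}   OUT={f*f}
  B4:   IN={f*f}   OUT={f*f}
  B5:   IN={f*f}   OUT={f*f}
  B6:   IN={f*f}   OUT={f*f}

Merge at B5: IN[B5] = OUT[B4] = {f*f}
Applying B5's transfer function to that IN value gives OUT[B5] (row B5 above).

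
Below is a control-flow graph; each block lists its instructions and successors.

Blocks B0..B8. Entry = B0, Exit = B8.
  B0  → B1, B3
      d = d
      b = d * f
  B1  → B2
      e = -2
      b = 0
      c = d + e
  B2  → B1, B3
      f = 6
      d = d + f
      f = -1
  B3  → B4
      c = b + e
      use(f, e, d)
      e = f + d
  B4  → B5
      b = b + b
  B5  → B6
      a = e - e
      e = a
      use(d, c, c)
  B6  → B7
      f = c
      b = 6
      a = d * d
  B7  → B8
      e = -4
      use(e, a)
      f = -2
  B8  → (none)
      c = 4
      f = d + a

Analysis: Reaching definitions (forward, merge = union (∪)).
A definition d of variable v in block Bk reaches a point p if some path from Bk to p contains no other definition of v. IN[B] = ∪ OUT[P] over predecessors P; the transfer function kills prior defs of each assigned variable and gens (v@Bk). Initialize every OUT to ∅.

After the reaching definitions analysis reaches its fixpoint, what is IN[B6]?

Answer: {a@B5, b@B4, c@B3, d@B0, d@B2, e@B5, f@B2}

Derivation:
Fixpoint table:
  B0:  IN={}  OUT={b@B0, d@B0}
  B1:  IN={b@B0, b@B1, c@B1, d@B0, d@B2, e@B1, f@B2}  OUT={b@B1, c@B1, d@B0, d@B2, e@B1, f@B2}
  B2:  IN={b@B1, c@B1, d@B0, d@B2, e@B1, f@B2}  OUT={b@B1, c@B1, d@B2, e@B1, f@B2}
  B3:  IN={b@B0, b@B1, c@B1, d@B0, d@B2, e@B1, f@B2}  OUT={b@B0, b@B1, c@B3, d@B0, d@B2, e@B3, f@B2}
  B4:  IN={b@B0, b@B1, c@B3, d@B0, d@B2, e@B3, f@B2}  OUT={b@B4, c@B3, d@B0, d@B2, e@B3, f@B2}
  B5:  IN={b@B4, c@B3, d@B0, d@B2, e@B3, f@B2}  OUT={a@B5, b@B4, c@B3, d@B0, d@B2, e@B5, f@B2}
  B6:  IN={a@B5, b@B4, c@B3, d@B0, d@B2, e@B5, f@B2}  OUT={a@B6, b@B6, c@B3, d@B0, d@B2, e@B5, f@B6}
  B7:  IN={a@B6, b@B6, c@B3, d@B0, d@B2, e@B5, f@B6}  OUT={a@B6, b@B6, c@B3, d@B0, d@B2, e@B7, f@B7}
  B8:  IN={a@B6, b@B6, c@B3, d@B0, d@B2, e@B7, f@B7}  OUT={a@B6, b@B6, c@B8, d@B0, d@B2, e@B7, f@B8}

Merge at B6: IN[B6] = OUT[B5] = {a@B5, b@B4, c@B3, d@B0, d@B2, e@B5, f@B2}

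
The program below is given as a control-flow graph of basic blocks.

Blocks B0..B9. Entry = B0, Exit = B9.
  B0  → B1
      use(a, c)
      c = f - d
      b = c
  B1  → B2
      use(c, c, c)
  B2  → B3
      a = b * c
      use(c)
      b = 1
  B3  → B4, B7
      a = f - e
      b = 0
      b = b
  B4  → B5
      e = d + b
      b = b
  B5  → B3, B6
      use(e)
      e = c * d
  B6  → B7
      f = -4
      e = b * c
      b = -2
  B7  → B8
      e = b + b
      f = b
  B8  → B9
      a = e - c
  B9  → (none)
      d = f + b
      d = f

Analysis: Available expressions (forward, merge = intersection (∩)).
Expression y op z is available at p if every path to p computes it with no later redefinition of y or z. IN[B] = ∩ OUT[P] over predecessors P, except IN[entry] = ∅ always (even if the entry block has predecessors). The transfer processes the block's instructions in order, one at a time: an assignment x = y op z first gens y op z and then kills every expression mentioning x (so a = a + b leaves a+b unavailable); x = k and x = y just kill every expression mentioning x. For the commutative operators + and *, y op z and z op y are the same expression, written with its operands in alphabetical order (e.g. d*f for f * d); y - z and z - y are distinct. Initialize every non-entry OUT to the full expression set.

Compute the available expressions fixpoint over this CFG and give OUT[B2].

Answer: {f-d}

Working:
Fixpoint table:
  B0:   IN={}   OUT={f-d}
  B1:   IN={f-d}   OUT={f-d}
  B2:   IN={f-d}   OUT={f-d}
  B3:   IN={f-d}   OUT={f-d, f-e}
  B4:   IN={f-d, f-e}   OUT={f-d}
  B5:   IN={f-d}   OUT={c*d, f-d}
  B6:   IN={c*d, f-d}   OUT={c*d}
  B7:   IN={}   OUT={b+b}
  B8:   IN={b+b}   OUT={b+b, e-c}
  B9:   IN={b+b, e-c}   OUT={b+b, b+f, e-c}

Merge at B2: IN[B2] = OUT[B1] = {f-d}
Applying B2's transfer function to that IN value gives OUT[B2] (row B2 above).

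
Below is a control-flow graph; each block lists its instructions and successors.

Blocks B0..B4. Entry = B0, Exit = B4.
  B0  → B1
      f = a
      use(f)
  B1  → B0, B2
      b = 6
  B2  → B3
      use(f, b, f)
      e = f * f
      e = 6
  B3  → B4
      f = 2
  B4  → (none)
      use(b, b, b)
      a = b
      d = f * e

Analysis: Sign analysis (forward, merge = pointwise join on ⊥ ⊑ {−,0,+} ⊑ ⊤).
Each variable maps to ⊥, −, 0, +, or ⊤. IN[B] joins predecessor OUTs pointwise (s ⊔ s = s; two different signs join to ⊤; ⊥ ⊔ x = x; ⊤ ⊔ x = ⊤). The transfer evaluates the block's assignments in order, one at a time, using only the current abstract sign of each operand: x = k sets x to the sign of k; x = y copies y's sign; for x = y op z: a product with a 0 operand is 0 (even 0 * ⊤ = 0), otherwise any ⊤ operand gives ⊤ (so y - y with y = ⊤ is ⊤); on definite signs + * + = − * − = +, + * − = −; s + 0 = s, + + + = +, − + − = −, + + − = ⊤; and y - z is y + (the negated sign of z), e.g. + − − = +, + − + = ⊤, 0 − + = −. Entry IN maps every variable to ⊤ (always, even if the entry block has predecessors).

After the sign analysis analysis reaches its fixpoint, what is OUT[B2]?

Answer: {a: ⊤, b: +, c: ⊤, d: ⊤, e: +, f: ⊤}

Derivation:
Per-block solution:
  B0: | IN=(all ⊤) | OUT=(all ⊤)
  B1: | IN=(all ⊤) | OUT={b:+; rest ⊤}
  B2: | IN={b:+; rest ⊤} | OUT={b:+, e:+; rest ⊤}
  B3: | IN={b:+, e:+; rest ⊤} | OUT={b:+, e:+, f:+; rest ⊤}
  B4: | IN={b:+, e:+, f:+; rest ⊤} | OUT={a:+, b:+, d:+, e:+, f:+; rest ⊤}

Merge at B2: IN[B2] = OUT[B1] = {a: ⊤, b: +, c: ⊤, d: ⊤, e: ⊤, f: ⊤}
Applying B2's transfer function to that IN value gives OUT[B2] (row B2 above).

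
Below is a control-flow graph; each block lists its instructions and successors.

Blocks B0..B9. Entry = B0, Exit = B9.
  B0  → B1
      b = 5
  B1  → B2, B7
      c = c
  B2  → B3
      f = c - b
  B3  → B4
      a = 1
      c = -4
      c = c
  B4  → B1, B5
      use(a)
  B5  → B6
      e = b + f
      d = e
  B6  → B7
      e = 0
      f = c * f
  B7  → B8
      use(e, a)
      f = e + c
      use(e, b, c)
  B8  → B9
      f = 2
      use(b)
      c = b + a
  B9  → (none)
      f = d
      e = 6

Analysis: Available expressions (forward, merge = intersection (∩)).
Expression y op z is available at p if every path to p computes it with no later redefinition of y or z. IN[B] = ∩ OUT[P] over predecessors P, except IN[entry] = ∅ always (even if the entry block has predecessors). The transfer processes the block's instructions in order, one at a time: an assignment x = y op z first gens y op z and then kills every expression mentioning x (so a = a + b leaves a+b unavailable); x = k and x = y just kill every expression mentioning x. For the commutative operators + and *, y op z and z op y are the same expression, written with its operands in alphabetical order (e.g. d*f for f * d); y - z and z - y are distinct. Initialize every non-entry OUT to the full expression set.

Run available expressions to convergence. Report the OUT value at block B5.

Answer: {b+f}

Trace:
Per-block solution:
  B0:  IN={}  OUT={}
  B1:  IN={}  OUT={}
  B2:  IN={}  OUT={c-b}
  B3:  IN={c-b}  OUT={}
  B4:  IN={}  OUT={}
  B5:  IN={}  OUT={b+f}
  B6:  IN={b+f}  OUT={}
  B7:  IN={}  OUT={c+e}
  B8:  IN={c+e}  OUT={a+b}
  B9:  IN={a+b}  OUT={a+b}

Merge at B5: IN[B5] = OUT[B4] = {}
Applying B5's transfer function to that IN value gives OUT[B5] (row B5 above).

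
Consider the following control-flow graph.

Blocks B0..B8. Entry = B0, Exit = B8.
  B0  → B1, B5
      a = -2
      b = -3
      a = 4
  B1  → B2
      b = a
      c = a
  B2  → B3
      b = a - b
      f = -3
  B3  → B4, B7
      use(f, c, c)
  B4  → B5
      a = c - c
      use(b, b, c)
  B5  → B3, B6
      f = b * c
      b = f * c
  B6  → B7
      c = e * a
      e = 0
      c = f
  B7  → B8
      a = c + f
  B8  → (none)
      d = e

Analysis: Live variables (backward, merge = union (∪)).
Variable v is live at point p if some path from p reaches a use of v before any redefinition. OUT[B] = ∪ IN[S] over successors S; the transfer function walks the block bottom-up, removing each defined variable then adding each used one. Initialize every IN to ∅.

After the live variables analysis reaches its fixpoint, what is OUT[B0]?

Answer: {a, b, c, e}

Working:
Converged values:
  B0:   IN={c, e}   OUT={a, b, c, e}
  B1:   IN={a, e}   OUT={a, b, c, e}
  B2:   IN={a, b, c, e}   OUT={b, c, e, f}
  B3:   IN={b, c, e, f}   OUT={b, c, e, f}
  B4:   IN={b, c, e}   OUT={a, b, c, e}
  B5:   IN={a, b, c, e}   OUT={a, b, c, e, f}
  B6:   IN={a, e, f}   OUT={c, e, f}
  B7:   IN={c, e, f}   OUT={e}
  B8:   IN={e}   OUT={}

Merge at B0: OUT[B0] = IN[B1] ⊔ IN[B5] = {a, b, c, e}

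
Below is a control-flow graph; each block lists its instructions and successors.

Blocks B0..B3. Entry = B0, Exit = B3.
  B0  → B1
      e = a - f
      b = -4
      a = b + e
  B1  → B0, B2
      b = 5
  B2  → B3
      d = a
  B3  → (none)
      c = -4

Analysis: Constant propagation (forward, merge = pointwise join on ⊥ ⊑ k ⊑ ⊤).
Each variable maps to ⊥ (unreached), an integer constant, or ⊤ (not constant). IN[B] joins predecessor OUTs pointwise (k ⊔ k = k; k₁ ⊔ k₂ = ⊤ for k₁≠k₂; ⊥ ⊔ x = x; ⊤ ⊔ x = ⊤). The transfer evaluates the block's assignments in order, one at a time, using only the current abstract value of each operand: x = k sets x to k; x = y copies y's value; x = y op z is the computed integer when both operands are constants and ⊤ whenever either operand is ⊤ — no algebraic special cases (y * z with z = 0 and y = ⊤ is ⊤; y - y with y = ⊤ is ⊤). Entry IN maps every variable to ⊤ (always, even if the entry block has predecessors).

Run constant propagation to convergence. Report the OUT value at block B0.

Answer: {a: ⊤, b: -4, c: ⊤, d: ⊤, e: ⊤, f: ⊤}

Trace:
Converged values:
  B0: | IN=(all ⊤) | OUT={b:-4; rest ⊤}
  B1: | IN={b:-4; rest ⊤} | OUT={b:5; rest ⊤}
  B2: | IN={b:5; rest ⊤} | OUT={b:5; rest ⊤}
  B3: | IN={b:5; rest ⊤} | OUT={b:5, c:-4; rest ⊤}

Merge at B0 (entry node, so the boundary value (all ⊤) is joined with the incoming edge(s)): IN[B0] = (all ⊤) ⊔ OUT[B1] = {a: ⊤, b: ⊤, c: ⊤, d: ⊤, e: ⊤, f: ⊤}
Applying B0's transfer function to that IN value gives OUT[B0] (row B0 above).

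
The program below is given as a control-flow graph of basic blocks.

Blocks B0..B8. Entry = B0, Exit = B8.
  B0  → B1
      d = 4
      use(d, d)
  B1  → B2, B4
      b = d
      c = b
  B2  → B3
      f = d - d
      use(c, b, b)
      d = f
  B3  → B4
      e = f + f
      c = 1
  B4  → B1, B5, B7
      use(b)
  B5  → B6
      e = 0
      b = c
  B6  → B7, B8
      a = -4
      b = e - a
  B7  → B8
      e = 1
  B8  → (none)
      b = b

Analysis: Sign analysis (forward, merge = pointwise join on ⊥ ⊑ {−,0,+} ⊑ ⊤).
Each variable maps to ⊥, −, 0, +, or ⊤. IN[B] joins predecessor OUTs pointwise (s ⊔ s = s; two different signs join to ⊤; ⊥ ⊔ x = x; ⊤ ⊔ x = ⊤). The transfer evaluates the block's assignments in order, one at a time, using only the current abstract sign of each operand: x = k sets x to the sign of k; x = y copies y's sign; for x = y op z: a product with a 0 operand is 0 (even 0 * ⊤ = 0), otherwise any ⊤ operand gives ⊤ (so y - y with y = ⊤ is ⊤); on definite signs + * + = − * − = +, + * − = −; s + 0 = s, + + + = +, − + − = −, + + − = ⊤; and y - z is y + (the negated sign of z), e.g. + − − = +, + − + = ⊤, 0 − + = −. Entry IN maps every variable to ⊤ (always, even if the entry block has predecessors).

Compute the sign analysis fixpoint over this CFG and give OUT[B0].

Answer: {a: ⊤, b: ⊤, c: ⊤, d: +, e: ⊤, f: ⊤}

Working:
Per-block solution:
  B0:  IN=(all ⊤)  OUT={d:+; rest ⊤}
  B1:  IN=(all ⊤)  OUT=(all ⊤)
  B2:  IN=(all ⊤)  OUT=(all ⊤)
  B3:  IN=(all ⊤)  OUT={c:+; rest ⊤}
  B4:  IN=(all ⊤)  OUT=(all ⊤)
  B5:  IN=(all ⊤)  OUT={e:0; rest ⊤}
  B6:  IN={e:0; rest ⊤}  OUT={a:-, b:+, e:0; rest ⊤}
  B7:  IN=(all ⊤)  OUT={e:+; rest ⊤}
  B8:  IN=(all ⊤)  OUT=(all ⊤)

B0 is the boundary node: IN[B0] = {a: ⊤, b: ⊤, c: ⊤, d: ⊤, e: ⊤, f: ⊤}
Applying B0's transfer function to that IN value gives OUT[B0] (row B0 above).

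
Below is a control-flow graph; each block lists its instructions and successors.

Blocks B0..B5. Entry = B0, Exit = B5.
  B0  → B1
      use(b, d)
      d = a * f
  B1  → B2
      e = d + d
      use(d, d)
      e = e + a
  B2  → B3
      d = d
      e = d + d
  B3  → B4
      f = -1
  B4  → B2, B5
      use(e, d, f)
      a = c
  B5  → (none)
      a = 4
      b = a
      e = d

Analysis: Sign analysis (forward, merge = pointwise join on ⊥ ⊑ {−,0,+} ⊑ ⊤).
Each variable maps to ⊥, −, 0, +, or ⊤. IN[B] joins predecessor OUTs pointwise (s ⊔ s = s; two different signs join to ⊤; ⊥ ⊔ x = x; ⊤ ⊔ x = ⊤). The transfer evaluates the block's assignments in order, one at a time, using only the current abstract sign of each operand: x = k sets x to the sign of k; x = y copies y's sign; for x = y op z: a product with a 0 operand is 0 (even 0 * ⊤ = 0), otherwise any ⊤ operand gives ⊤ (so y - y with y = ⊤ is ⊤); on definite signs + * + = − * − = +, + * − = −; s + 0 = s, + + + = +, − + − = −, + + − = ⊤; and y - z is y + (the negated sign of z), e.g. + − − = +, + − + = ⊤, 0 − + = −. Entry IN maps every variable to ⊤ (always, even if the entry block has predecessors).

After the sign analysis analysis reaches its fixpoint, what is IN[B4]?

Converged values:
  B0:   IN=(all ⊤)   OUT=(all ⊤)
  B1:   IN=(all ⊤)   OUT=(all ⊤)
  B2:   IN=(all ⊤)   OUT=(all ⊤)
  B3:   IN=(all ⊤)   OUT={f:-; rest ⊤}
  B4:   IN={f:-; rest ⊤}   OUT={f:-; rest ⊤}
  B5:   IN={f:-; rest ⊤}   OUT={a:+, b:+, f:-; rest ⊤}

Merge at B4: IN[B4] = OUT[B3] = {a: ⊤, b: ⊤, c: ⊤, d: ⊤, e: ⊤, f: -}

Answer: {a: ⊤, b: ⊤, c: ⊤, d: ⊤, e: ⊤, f: -}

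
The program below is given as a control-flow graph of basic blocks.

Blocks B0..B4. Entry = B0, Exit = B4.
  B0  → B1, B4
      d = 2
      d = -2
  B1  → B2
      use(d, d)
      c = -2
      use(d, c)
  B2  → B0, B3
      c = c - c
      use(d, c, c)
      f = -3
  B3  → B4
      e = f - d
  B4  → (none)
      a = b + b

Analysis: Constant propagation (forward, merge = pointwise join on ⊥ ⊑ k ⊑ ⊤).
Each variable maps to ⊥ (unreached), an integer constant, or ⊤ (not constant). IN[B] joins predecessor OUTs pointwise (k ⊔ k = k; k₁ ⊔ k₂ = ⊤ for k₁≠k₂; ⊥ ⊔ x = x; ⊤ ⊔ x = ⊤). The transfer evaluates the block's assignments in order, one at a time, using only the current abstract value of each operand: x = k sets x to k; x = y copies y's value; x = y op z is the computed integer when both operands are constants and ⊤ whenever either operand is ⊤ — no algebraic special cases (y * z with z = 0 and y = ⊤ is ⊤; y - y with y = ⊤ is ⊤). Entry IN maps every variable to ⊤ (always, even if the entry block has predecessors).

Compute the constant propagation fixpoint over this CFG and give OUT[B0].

Answer: {a: ⊤, b: ⊤, c: ⊤, d: -2, e: ⊤, f: ⊤}

Derivation:
Fixpoint table:
  B0:   IN=(all ⊤)   OUT={d:-2; rest ⊤}
  B1:   IN={d:-2; rest ⊤}   OUT={c:-2, d:-2; rest ⊤}
  B2:   IN={c:-2, d:-2; rest ⊤}   OUT={c:0, d:-2, f:-3; rest ⊤}
  B3:   IN={c:0, d:-2, f:-3; rest ⊤}   OUT={c:0, d:-2, e:-1, f:-3; rest ⊤}
  B4:   IN={d:-2; rest ⊤}   OUT={d:-2; rest ⊤}

Merge at B0 (entry node, so the boundary value (all ⊤) is joined with the incoming edge(s)): IN[B0] = (all ⊤) ⊔ OUT[B2] = {a: ⊤, b: ⊤, c: ⊤, d: ⊤, e: ⊤, f: ⊤}
Applying B0's transfer function to that IN value gives OUT[B0] (row B0 above).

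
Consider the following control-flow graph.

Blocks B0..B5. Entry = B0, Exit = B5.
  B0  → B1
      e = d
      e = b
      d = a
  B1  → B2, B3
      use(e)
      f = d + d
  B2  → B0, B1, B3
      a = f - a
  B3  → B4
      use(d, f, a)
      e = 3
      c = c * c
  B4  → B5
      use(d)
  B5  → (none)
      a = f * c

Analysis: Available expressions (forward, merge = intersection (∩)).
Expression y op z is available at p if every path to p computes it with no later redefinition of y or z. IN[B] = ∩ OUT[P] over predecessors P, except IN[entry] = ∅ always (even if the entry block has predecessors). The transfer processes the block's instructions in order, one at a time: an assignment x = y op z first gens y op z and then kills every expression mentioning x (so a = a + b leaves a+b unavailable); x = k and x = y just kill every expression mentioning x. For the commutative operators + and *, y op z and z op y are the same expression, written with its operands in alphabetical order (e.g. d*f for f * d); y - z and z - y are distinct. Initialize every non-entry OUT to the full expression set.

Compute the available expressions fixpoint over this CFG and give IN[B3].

Per-block solution:
  B0: | IN={} | OUT={}
  B1: | IN={} | OUT={d+d}
  B2: | IN={d+d} | OUT={d+d}
  B3: | IN={d+d} | OUT={d+d}
  B4: | IN={d+d} | OUT={d+d}
  B5: | IN={d+d} | OUT={c*f, d+d}

Merge at B3: IN[B3] = OUT[B1] ∩ OUT[B2] = {d+d}

Answer: {d+d}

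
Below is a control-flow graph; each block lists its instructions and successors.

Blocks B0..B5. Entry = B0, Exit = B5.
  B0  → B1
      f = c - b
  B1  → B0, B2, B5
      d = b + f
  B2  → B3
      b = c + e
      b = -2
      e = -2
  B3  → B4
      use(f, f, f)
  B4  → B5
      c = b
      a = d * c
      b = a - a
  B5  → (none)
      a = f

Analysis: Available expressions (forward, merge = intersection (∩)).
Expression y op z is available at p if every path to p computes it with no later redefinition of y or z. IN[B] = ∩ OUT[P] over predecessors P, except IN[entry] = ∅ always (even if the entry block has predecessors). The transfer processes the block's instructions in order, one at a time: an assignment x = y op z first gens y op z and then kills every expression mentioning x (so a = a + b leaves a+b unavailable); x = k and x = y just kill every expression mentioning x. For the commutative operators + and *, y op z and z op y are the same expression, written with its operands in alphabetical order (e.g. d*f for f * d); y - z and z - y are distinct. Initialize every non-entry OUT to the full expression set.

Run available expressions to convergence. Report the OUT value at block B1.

Answer: {b+f, c-b}

Trace:
Per-block solution:
  B0: | IN={} | OUT={c-b}
  B1: | IN={c-b} | OUT={b+f, c-b}
  B2: | IN={b+f, c-b} | OUT={}
  B3: | IN={} | OUT={}
  B4: | IN={} | OUT={a-a, c*d}
  B5: | IN={} | OUT={}

Merge at B1: IN[B1] = OUT[B0] = {c-b}
Applying B1's transfer function to that IN value gives OUT[B1] (row B1 above).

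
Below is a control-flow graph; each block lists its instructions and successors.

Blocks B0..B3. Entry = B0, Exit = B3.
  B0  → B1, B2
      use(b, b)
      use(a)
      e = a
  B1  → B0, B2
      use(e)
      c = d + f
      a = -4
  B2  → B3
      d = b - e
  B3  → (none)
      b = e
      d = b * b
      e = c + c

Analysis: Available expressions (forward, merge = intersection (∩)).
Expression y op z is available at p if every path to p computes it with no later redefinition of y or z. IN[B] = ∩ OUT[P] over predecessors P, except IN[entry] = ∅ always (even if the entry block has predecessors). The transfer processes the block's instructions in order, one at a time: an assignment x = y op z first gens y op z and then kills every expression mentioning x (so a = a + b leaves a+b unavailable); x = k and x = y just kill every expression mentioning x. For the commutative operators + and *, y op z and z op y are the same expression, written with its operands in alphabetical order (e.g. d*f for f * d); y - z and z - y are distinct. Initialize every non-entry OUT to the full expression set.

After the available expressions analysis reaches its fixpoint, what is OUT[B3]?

Per-block solution:
  B0: | IN={} | OUT={}
  B1: | IN={} | OUT={d+f}
  B2: | IN={} | OUT={b-e}
  B3: | IN={b-e} | OUT={b*b, c+c}

Merge at B3: IN[B3] = OUT[B2] = {b-e}
Applying B3's transfer function to that IN value gives OUT[B3] (row B3 above).

Answer: {b*b, c+c}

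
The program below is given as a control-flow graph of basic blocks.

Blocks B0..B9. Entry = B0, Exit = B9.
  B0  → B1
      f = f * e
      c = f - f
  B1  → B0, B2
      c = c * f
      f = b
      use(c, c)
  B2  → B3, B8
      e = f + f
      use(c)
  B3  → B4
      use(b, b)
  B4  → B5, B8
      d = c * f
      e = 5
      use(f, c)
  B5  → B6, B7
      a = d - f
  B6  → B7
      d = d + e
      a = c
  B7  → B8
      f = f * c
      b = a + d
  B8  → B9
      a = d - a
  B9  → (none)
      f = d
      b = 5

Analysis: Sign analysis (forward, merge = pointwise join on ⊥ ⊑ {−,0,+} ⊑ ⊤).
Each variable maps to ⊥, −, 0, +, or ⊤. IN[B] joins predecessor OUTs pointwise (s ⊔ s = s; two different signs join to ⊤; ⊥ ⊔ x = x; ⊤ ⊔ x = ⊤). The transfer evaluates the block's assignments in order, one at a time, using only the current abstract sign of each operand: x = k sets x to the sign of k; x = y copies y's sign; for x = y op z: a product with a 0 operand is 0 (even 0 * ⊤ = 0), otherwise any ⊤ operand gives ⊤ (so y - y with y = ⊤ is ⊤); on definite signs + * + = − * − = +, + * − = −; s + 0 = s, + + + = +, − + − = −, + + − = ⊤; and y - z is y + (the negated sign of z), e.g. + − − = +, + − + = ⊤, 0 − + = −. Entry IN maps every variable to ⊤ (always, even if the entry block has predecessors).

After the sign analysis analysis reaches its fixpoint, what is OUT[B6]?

Converged values:
  B0:   IN=(all ⊤)   OUT=(all ⊤)
  B1:   IN=(all ⊤)   OUT=(all ⊤)
  B2:   IN=(all ⊤)   OUT=(all ⊤)
  B3:   IN=(all ⊤)   OUT=(all ⊤)
  B4:   IN=(all ⊤)   OUT={e:+; rest ⊤}
  B5:   IN={e:+; rest ⊤}   OUT={e:+; rest ⊤}
  B6:   IN={e:+; rest ⊤}   OUT={e:+; rest ⊤}
  B7:   IN={e:+; rest ⊤}   OUT={e:+; rest ⊤}
  B8:   IN=(all ⊤)   OUT=(all ⊤)
  B9:   IN=(all ⊤)   OUT={b:+; rest ⊤}

Merge at B6: IN[B6] = OUT[B5] = {a: ⊤, b: ⊤, c: ⊤, d: ⊤, e: +, f: ⊤}
Applying B6's transfer function to that IN value gives OUT[B6] (row B6 above).

Answer: {a: ⊤, b: ⊤, c: ⊤, d: ⊤, e: +, f: ⊤}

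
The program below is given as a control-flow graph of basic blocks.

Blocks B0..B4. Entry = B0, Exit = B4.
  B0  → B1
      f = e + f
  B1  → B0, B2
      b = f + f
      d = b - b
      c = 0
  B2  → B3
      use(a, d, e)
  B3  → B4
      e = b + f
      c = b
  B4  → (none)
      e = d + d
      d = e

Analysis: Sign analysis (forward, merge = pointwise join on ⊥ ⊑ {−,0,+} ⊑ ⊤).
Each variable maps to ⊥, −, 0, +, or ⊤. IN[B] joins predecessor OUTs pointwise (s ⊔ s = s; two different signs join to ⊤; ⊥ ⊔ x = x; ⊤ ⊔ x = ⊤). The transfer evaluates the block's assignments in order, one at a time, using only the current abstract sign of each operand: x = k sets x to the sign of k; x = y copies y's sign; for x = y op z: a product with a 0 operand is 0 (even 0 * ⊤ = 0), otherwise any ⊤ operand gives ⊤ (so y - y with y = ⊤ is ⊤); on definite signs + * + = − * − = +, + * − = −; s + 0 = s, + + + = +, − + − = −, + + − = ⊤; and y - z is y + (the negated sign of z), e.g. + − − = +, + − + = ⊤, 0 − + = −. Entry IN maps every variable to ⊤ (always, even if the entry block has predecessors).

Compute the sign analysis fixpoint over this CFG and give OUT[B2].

Answer: {a: ⊤, b: ⊤, c: 0, d: ⊤, e: ⊤, f: ⊤}

Derivation:
Fixpoint table:
  B0: | IN=(all ⊤) | OUT=(all ⊤)
  B1: | IN=(all ⊤) | OUT={c:0; rest ⊤}
  B2: | IN={c:0; rest ⊤} | OUT={c:0; rest ⊤}
  B3: | IN={c:0; rest ⊤} | OUT=(all ⊤)
  B4: | IN=(all ⊤) | OUT=(all ⊤)

Merge at B2: IN[B2] = OUT[B1] = {a: ⊤, b: ⊤, c: 0, d: ⊤, e: ⊤, f: ⊤}
Applying B2's transfer function to that IN value gives OUT[B2] (row B2 above).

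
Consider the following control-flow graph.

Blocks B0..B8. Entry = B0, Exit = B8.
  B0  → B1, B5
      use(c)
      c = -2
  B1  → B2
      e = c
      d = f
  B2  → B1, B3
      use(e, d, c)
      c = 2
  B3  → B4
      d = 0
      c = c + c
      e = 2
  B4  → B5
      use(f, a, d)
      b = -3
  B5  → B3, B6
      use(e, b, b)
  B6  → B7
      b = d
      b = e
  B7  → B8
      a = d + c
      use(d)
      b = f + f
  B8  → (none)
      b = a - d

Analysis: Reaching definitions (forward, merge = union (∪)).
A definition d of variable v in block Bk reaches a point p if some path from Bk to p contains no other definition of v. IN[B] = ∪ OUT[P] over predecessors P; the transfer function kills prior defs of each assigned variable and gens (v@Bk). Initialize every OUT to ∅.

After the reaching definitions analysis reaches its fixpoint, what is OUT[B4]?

Answer: {b@B4, c@B3, d@B3, e@B3}

Working:
Per-block solution:
  B0:  IN={}  OUT={c@B0}
  B1:  IN={c@B0, c@B2, d@B1, e@B1}  OUT={c@B0, c@B2, d@B1, e@B1}
  B2:  IN={c@B0, c@B2, d@B1, e@B1}  OUT={c@B2, d@B1, e@B1}
  B3:  IN={b@B4, c@B0, c@B2, c@B3, d@B1, d@B3, e@B1, e@B3}  OUT={b@B4, c@B3, d@B3, e@B3}
  B4:  IN={b@B4, c@B3, d@B3, e@B3}  OUT={b@B4, c@B3, d@B3, e@B3}
  B5:  IN={b@B4, c@B0, c@B3, d@B3, e@B3}  OUT={b@B4, c@B0, c@B3, d@B3, e@B3}
  B6:  IN={b@B4, c@B0, c@B3, d@B3, e@B3}  OUT={b@B6, c@B0, c@B3, d@B3, e@B3}
  B7:  IN={b@B6, c@B0, c@B3, d@B3, e@B3}  OUT={a@B7, b@B7, c@B0, c@B3, d@B3, e@B3}
  B8:  IN={a@B7, b@B7, c@B0, c@B3, d@B3, e@B3}  OUT={a@B7, b@B8, c@B0, c@B3, d@B3, e@B3}

Merge at B4: IN[B4] = OUT[B3] = {b@B4, c@B3, d@B3, e@B3}
Applying B4's transfer function to that IN value gives OUT[B4] (row B4 above).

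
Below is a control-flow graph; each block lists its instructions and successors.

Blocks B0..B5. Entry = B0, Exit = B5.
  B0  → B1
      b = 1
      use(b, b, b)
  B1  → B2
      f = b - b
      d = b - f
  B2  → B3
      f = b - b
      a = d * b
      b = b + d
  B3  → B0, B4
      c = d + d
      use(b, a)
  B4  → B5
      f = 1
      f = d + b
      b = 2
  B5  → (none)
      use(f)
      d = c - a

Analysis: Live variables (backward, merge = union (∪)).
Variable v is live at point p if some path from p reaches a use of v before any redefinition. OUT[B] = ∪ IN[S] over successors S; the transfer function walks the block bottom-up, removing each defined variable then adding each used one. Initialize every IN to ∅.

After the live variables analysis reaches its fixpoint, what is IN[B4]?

Per-block solution:
  B0:  IN={}  OUT={b}
  B1:  IN={b}  OUT={b, d}
  B2:  IN={b, d}  OUT={a, b, d}
  B3:  IN={a, b, d}  OUT={a, b, c, d}
  B4:  IN={a, b, c, d}  OUT={a, c, f}
  B5:  IN={a, c, f}  OUT={}

Merge at B4: OUT[B4] = IN[B5] = {a, c, f}
Applying B4's transfer function to that OUT value gives IN[B4] (row B4 above).

Answer: {a, b, c, d}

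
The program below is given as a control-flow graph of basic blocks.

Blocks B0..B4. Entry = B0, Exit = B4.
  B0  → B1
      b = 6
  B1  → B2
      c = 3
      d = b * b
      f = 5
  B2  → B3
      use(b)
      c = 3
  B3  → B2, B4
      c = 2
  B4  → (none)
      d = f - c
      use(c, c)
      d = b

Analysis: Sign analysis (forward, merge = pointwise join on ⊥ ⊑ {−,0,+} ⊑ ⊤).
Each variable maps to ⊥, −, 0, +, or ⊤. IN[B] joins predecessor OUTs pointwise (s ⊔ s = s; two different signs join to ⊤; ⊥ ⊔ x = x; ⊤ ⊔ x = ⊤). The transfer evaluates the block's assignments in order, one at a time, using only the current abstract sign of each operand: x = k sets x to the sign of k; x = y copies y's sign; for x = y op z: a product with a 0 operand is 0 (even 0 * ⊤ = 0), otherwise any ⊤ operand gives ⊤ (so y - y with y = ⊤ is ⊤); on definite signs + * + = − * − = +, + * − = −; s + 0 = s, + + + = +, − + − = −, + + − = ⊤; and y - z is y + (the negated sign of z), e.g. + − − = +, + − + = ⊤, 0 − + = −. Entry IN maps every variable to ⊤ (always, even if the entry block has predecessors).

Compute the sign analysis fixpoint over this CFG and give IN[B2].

Converged values:
  B0:  IN=(all ⊤)  OUT={b:+; rest ⊤}
  B1:  IN={b:+; rest ⊤}  OUT={b:+, c:+, d:+, f:+; rest ⊤}
  B2:  IN={b:+, c:+, d:+, f:+; rest ⊤}  OUT={b:+, c:+, d:+, f:+; rest ⊤}
  B3:  IN={b:+, c:+, d:+, f:+; rest ⊤}  OUT={b:+, c:+, d:+, f:+; rest ⊤}
  B4:  IN={b:+, c:+, d:+, f:+; rest ⊤}  OUT={b:+, c:+, d:+, f:+; rest ⊤}

Merge at B2: IN[B2] = OUT[B1] ⊔ OUT[B3] = {a: ⊤, b: +, c: +, d: +, e: ⊤, f: +}

Answer: {a: ⊤, b: +, c: +, d: +, e: ⊤, f: +}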